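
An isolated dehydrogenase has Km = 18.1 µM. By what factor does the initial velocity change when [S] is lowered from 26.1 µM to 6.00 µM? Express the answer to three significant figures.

0.422

Since Vmax cancels, v₂/v₁ = [S]₂(Km+[S]₁) / [S]₁(Km+[S]₂).
= 6.00×(18.1+26.1) / (26.1×(18.1+6.00)) = 265.2/629.0 = 0.422.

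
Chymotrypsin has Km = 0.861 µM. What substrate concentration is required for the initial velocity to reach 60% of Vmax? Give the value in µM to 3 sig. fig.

1.29 µM

v/Vmax = [S]/(Km+[S]) = 0.6, so [S] = Km·0.6/(1 − 0.6) = 0.861 × 1.500.
[S] = 1.29 µM.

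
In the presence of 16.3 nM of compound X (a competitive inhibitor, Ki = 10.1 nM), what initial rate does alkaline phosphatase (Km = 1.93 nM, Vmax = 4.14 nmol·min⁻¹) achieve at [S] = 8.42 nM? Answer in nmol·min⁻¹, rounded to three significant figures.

With α = 1 + [I]/Ki = 1 + 16.3/10.1 = 2.614, the competitive rate law is v = Vmax[S] / (αKm + [S]).
v = 4.14×8.42 / (2.614×1.93 + 8.42) = 34.86/13.46 = 2.59 nmol·min⁻¹.

2.59 nmol·min⁻¹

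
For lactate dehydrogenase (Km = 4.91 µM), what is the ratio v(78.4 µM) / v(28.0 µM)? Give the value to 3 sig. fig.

1.11

The fractional saturations are [S]/(Km+[S]) = 28.0/32.91 = 0.8508 and 78.4/83.31 = 0.9411.
v₂/v₁ is just their ratio: 0.9411/0.8508 = 1.11.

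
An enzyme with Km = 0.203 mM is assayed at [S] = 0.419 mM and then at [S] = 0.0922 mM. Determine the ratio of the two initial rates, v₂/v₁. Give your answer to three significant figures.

0.464

Since Vmax cancels, v₂/v₁ = [S]₂(Km+[S]₁) / [S]₁(Km+[S]₂).
= 0.0922×(0.203+0.419) / (0.419×(0.203+0.0922)) = 0.05735/0.1237 = 0.464.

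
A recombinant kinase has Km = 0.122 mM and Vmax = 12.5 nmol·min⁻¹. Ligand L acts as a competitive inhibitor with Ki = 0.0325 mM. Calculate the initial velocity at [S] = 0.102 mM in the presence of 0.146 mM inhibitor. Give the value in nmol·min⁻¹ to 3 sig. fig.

1.65 nmol·min⁻¹

α = 1 + [I]/Ki = 1 + 0.146/0.0325 = 5.492.
For a competitive inhibitor, Vmax is unchanged and the apparent Km becomes α·Km: Km,app = 0.670 mM, Vmax,app = 12.5 nmol·min⁻¹.
v = Vmax,app·[S]/(Km,app + [S]) = 12.5 × 0.102/(0.670 + 0.102) = 1.65 nmol·min⁻¹.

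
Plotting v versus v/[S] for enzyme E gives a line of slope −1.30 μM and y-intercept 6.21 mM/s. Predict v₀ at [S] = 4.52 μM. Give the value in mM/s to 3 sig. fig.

4.82 mM/s

In the Eadie–Hofstee form v = Vmax − Km·(v/[S]), the slope is −Km and the intercept is Vmax, so Km = 1.30 μM and Vmax = 6.21 mM/s.
v = 6.21 × 4.52/(1.30 + 4.52) = 4.82 mM/s.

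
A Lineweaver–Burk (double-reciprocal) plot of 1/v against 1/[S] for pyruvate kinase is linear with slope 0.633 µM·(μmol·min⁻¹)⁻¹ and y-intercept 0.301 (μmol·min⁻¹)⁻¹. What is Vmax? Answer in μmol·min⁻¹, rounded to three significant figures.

3.32 μmol·min⁻¹

The y-intercept of a Lineweaver–Burk plot equals 1/Vmax, so Vmax = 1/0.301 = 3.32 μmol·min⁻¹.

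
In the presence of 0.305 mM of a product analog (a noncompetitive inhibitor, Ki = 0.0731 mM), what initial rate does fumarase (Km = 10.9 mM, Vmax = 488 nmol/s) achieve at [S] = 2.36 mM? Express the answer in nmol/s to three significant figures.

16.8 nmol/s

With α = 1 + [I]/Ki = 1 + 0.305/0.0731 = 5.172, the noncompetitive rate law is v = (Vmax/α)·[S] / (Km + [S]).
v = (488/5.172)×2.36 / (10.9 + 2.36) = 222.7/13.26 = 16.8 nmol/s.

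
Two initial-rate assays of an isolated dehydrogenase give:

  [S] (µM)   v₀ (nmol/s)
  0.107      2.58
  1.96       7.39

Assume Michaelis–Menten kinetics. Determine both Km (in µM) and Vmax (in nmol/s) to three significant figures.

From v = Vmax[S]/(Km+[S]), each point gives Vmax = v(Km+[S])/[S].
Equating: 2.58(Km+0.107)/0.107 = 7.39(Km+1.96)/1.96.
24.11·Km + 2.58 = 3.770·Km + 7.39, so (24.11 − 3.770)·Km = 7.39 − 2.58.
Km = 4.810/20.34 = 0.236 µM; then Vmax = 2.58(0.236+0.107)/0.107 = 8.28 nmol/s.

Km = 0.236 µM; Vmax = 8.28 nmol/s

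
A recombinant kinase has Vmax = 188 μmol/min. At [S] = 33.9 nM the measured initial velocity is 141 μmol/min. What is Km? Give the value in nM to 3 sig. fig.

11.3 nM

From v = Vmax[S]/(Km+[S]), Km = [S](Vmax − v)/v.
Km = 33.9 × (188 − 141) / 141 = 1593/141 = 11.3 nM.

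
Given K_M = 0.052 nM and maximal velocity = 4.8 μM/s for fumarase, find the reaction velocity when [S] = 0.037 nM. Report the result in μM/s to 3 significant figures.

2.00 μM/s

[S]/(Km+[S]) = 0.037/0.08900 = 0.4157, the fractional saturation.
v = 0.4157 × Vmax = 0.4157 × 4.8 = 2.00 μM/s.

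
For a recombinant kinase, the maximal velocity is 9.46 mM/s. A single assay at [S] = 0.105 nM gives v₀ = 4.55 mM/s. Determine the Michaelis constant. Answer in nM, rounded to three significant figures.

v/Vmax = 4.55/9.46 = 0.4810 = [S]/(Km+[S]).
So Km + [S] = [S]/0.4810 = 0.2183 nM, giving Km = 0.2183 − 0.105 = 0.113 nM.

0.113 nM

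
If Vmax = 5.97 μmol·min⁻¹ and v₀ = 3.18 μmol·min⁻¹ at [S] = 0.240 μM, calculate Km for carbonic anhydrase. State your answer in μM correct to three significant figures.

v/Vmax = 3.18/5.97 = 0.5327 = [S]/(Km+[S]).
So Km + [S] = [S]/0.5327 = 0.4506 μM, giving Km = 0.4506 − 0.240 = 0.211 μM.

0.211 μM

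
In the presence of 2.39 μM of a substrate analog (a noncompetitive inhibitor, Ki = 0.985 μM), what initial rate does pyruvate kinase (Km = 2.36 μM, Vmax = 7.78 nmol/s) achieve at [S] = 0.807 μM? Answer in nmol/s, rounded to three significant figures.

With α = 1 + [I]/Ki = 1 + 2.39/0.985 = 3.426, the noncompetitive rate law is v = (Vmax/α)·[S] / (Km + [S]).
v = (7.78/3.426)×0.807 / (2.36 + 0.807) = 1.832/3.167 = 0.579 nmol/s.

0.579 nmol/s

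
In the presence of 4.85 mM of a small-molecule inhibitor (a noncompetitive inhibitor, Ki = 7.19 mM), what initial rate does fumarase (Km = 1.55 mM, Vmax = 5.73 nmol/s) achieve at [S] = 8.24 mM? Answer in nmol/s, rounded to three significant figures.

α = 1 + [I]/Ki = 1 + 4.85/7.19 = 1.675.
For a noncompetitive inhibitor, Vmax is reduced to Vmax/α while Km is unchanged: Km,app = 1.55 mM, Vmax,app = 3.42 nmol/s.
v = Vmax,app·[S]/(Km,app + [S]) = 3.42 × 8.24/(1.55 + 8.24) = 2.88 nmol/s.

2.88 nmol/s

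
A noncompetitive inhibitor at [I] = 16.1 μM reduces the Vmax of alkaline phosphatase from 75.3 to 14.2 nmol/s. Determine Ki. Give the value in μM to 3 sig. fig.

Noncompetitive: Vmax,app = Vmax/α with α = 1 + [I]/Ki.
α = Vmax/Vmax,app = 75.3/14.2 = 5.303.
Since α = 1 + [I]/Ki, [I]/Ki = 5.303 − 1 = 4.303 and Ki = 16.1/4.303 = 3.74 μM.

3.74 μM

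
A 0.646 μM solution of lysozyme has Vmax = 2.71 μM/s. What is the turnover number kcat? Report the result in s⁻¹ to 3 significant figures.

kcat = Vmax/[E]total = 2.71 μM/s / 0.646 μM = 4.20 s⁻¹.

4.20 s⁻¹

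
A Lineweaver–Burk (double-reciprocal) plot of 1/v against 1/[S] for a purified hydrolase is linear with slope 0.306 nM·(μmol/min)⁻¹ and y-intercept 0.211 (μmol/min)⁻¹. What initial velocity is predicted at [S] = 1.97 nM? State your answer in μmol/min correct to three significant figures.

2.73 μmol/min

The y-intercept is 1/Vmax, so Vmax = 1/0.211 = 4.74 μmol/min.
The slope is Km/Vmax, so Km = 0.306 × 4.74 = 1.45 nM.
Then v = 4.74 × 1.97/(1.45 + 1.97) = 2.73 μmol/min.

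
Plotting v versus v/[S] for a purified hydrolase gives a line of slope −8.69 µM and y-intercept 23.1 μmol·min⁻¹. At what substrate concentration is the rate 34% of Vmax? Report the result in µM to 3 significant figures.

4.48 µM

The Eadie–Hofstee slope gives Km = 8.69 µM (slope = −Km).
v/Vmax = [S]/(Km+[S]) = 0.34 ⇒ [S] = Km·0.34/(1−0.34) = 8.69 × 0.5152 = 4.48 µM.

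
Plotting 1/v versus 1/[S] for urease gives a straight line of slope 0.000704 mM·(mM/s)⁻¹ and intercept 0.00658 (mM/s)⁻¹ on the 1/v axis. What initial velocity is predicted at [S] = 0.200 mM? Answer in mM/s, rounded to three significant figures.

99.0 mM/s

The y-intercept is 1/Vmax, so Vmax = 1/0.00658 = 152 mM/s.
The slope is Km/Vmax, so Km = 0.000704 × 152 = 0.107 mM.
Then v = 152 × 0.200/(0.107 + 0.200) = 99.0 mM/s.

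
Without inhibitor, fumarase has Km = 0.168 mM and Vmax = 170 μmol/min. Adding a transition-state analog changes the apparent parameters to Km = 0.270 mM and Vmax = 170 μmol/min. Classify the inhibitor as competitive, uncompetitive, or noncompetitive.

competitive

Km increases (0.168 → 0.270 mM) while Vmax is unchanged — the hallmark of competitive inhibition.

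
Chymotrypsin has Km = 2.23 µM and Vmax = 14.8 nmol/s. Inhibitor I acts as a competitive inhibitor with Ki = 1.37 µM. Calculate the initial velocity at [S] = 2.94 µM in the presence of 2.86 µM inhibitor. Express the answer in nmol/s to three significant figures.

4.43 nmol/s

α = 1 + [I]/Ki = 1 + 2.86/1.37 = 3.088.
For a competitive inhibitor, Vmax is unchanged and the apparent Km becomes α·Km: Km,app = 6.89 µM, Vmax,app = 14.8 nmol/s.
v = Vmax,app·[S]/(Km,app + [S]) = 14.8 × 2.94/(6.89 + 2.94) = 4.43 nmol/s.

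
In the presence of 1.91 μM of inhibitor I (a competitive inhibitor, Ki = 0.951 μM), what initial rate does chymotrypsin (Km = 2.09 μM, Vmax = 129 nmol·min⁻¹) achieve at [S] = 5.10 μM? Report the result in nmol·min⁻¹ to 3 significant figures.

57.8 nmol·min⁻¹

α = 1 + [I]/Ki = 1 + 1.91/0.951 = 3.008.
For a competitive inhibitor, Vmax is unchanged and the apparent Km becomes α·Km: Km,app = 6.29 μM, Vmax,app = 129 nmol·min⁻¹.
v = Vmax,app·[S]/(Km,app + [S]) = 129 × 5.10/(6.29 + 5.10) = 57.8 nmol·min⁻¹.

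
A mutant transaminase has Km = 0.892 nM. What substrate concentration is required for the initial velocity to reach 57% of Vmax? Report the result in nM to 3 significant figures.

v/Vmax = [S]/(Km+[S]) = 0.57, so [S] = Km·0.57/(1 − 0.57) = 0.892 × 1.326.
[S] = 1.18 nM.

1.18 nM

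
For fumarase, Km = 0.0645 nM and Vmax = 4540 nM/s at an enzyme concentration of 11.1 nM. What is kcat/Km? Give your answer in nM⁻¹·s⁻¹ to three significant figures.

kcat = Vmax/[E]total = 4540/11.1 = 409 s⁻¹.
kcat/Km = 409/0.0645 = 6340 nM⁻¹·s⁻¹.

6340 nM⁻¹·s⁻¹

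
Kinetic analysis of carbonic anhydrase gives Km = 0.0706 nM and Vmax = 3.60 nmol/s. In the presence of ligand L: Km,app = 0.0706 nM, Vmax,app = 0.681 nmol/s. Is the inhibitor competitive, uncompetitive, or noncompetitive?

noncompetitive

Vmax decreases (3.60 → 0.681 nmol/s) while Km is unchanged — pure noncompetitive inhibition.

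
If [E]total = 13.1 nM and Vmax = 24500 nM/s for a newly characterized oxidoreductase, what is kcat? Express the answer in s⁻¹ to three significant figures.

kcat = Vmax/[E]total = 24500 nM/s / 13.1 nM = 1870 s⁻¹.

1870 s⁻¹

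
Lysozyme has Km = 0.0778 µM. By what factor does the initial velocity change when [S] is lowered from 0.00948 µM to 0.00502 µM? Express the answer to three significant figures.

The fractional saturations are [S]/(Km+[S]) = 0.00948/0.08728 = 0.1086 and 0.00502/0.08282 = 0.06061.
v₂/v₁ is just their ratio: 0.06061/0.1086 = 0.558.

0.558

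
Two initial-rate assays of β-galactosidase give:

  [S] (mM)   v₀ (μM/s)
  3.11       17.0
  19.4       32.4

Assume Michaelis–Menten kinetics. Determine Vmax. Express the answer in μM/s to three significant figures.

39.2 μM/s

From v = Vmax[S]/(Km+[S]), each point gives Vmax = v(Km+[S])/[S].
Equating: 17.0(Km+3.11)/3.11 = 32.4(Km+19.4)/19.4.
5.466·Km + 17.0 = 1.670·Km + 32.4, so (5.466 − 1.670)·Km = 32.4 − 17.0.
Km = 15.40/3.796 = 4.06 mM; then Vmax = 17.0(4.06+3.11)/3.11 = 39.2 μM/s.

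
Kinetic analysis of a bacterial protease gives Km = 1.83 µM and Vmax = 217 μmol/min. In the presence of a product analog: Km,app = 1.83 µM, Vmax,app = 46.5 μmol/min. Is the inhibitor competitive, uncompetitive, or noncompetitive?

Vmax decreases (217 → 46.5 μmol/min) while Km is unchanged — pure noncompetitive inhibition.

noncompetitive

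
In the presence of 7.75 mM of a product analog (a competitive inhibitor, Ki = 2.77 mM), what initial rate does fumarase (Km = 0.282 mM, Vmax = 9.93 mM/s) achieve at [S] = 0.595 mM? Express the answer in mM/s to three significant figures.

α = 1 + [I]/Ki = 1 + 7.75/2.77 = 3.798.
For a competitive inhibitor, Vmax is unchanged and the apparent Km becomes α·Km: Km,app = 1.07 mM, Vmax,app = 9.93 mM/s.
v = Vmax,app·[S]/(Km,app + [S]) = 9.93 × 0.595/(1.07 + 0.595) = 3.55 mM/s.

3.55 mM/s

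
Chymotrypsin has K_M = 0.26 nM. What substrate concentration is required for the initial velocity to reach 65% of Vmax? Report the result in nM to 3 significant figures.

v/Vmax = [S]/(Km+[S]) = 0.65, so [S] = Km·0.65/(1 − 0.65) = 0.26 × 1.857.
[S] = 0.483 nM.

0.483 nM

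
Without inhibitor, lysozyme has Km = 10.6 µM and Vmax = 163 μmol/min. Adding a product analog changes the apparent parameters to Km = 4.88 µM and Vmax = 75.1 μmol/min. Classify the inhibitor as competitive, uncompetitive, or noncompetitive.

Both Km and Vmax decrease by the same factor (~2.17-fold) — characteristic of uncompetitive inhibition.

uncompetitive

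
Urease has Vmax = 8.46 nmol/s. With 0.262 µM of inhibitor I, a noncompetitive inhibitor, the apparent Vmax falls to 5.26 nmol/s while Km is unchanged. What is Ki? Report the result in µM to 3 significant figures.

0.431 µM

Noncompetitive: Vmax,app = Vmax/α with α = 1 + [I]/Ki.
α = Vmax/Vmax,app = 8.46/5.26 = 1.608.
Ki = [I]/(α − 1) = 0.262/0.6084 = 0.431 µM.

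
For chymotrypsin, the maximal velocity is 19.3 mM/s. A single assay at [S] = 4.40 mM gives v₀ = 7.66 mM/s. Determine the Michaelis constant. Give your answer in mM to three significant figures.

v/Vmax = 7.66/19.3 = 0.3969 = [S]/(Km+[S]).
So Km + [S] = [S]/0.3969 = 11.09 mM, giving Km = 11.09 − 4.40 = 6.69 mM.

6.69 mM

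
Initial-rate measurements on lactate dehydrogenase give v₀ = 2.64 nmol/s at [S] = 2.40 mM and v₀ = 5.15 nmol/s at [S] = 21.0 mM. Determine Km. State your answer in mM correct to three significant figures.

From v = Vmax[S]/(Km+[S]), each point gives Vmax = v(Km+[S])/[S].
Equating: 2.64(Km+2.40)/2.40 = 5.15(Km+21.0)/21.0.
1.100·Km + 2.64 = 0.2452·Km + 5.15, so (1.100 − 0.2452)·Km = 5.15 − 2.64.
Km = 2.510/0.8548 = 2.94 mM; then Vmax = 2.64(2.94+2.40)/2.40 = 5.87 nmol/s.

2.94 mM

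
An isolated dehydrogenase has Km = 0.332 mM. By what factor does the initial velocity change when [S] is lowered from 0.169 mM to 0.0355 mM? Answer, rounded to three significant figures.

Since Vmax cancels, v₂/v₁ = [S]₂(Km+[S]₁) / [S]₁(Km+[S]₂).
= 0.0355×(0.332+0.169) / (0.169×(0.332+0.0355)) = 0.01779/0.06211 = 0.286.

0.286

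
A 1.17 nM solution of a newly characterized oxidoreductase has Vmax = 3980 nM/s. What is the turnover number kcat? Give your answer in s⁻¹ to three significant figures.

kcat = Vmax/[E]total = 3980 nM/s / 1.17 nM = 3400 s⁻¹.

3400 s⁻¹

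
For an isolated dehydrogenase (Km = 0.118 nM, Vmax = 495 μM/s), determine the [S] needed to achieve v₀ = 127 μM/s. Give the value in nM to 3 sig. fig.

The required fractional saturation is v/Vmax = 127/495 = 0.2566.
Then [S]/(Km+[S]) = 0.2566 ⇒ [S] = 0.118 × 0.2566/(1 − 0.2566) = 0.0407 nM.

0.0407 nM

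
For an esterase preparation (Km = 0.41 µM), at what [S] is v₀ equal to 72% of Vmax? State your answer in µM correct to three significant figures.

v/Vmax = [S]/(Km+[S]) = 0.72, so [S] = Km·0.72/(1 − 0.72) = 0.41 × 2.571.
[S] = 1.05 µM.

1.05 µM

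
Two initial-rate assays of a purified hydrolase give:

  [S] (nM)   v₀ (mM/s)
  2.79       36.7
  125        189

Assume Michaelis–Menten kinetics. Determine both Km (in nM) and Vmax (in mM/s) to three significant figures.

In reciprocal form, 1/v = (Km/Vmax)·(1/[S]) + 1/Vmax. The two points give (1/[S], 1/v) = (0.3584, 0.02725) and (0.008000, 0.005291).
Slope = (0.02725 − 0.005291)/(0.3584 − 0.008000) = 0.06266; intercept = 0.02725 − 0.06266×0.3584 = 0.004790.
Vmax = 1/intercept = 209 mM/s; Km = slope × Vmax = 0.06266 × 209 = 13.1 nM.

Km = 13.1 nM; Vmax = 209 mM/s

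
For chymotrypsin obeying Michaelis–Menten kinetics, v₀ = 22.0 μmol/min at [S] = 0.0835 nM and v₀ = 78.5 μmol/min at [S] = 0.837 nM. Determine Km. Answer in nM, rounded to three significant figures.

0.333 nM

From v = Vmax[S]/(Km+[S]), each point gives Vmax = v(Km+[S])/[S].
Equating: 22.0(Km+0.0835)/0.0835 = 78.5(Km+0.837)/0.837.
263.5·Km + 22.0 = 93.79·Km + 78.5, so (263.5 − 93.79)·Km = 78.5 − 22.0.
Km = 56.50/169.7 = 0.333 nM; then Vmax = 22.0(0.333+0.0835)/0.0835 = 110 μmol/min.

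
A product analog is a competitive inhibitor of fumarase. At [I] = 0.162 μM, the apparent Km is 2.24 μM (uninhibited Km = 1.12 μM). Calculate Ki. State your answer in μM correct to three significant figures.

0.162 μM

Competitive: Km,app = α·Km with α = 1 + [I]/Ki.
α = Km,app/Km = 2.24/1.12 = 2.000.
Since α = 1 + [I]/Ki, [I]/Ki = 2.000 − 1 = 1.000 and Ki = 0.162/1.000 = 0.162 μM.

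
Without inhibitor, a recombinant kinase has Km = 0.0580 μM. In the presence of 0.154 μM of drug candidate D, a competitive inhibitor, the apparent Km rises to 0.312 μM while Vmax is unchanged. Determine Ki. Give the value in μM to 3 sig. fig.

0.0352 μM

Competitive: Km,app = α·Km with α = 1 + [I]/Ki.
α = Km,app/Km = 0.312/0.0580 = 5.379.
Ki = [I]/(α − 1) = 0.154/4.379 = 0.0352 μM.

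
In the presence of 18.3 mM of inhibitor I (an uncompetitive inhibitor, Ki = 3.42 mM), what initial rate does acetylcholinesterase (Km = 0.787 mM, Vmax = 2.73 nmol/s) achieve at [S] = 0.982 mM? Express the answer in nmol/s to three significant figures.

α = 1 + [I]/Ki = 1 + 18.3/3.42 = 6.351.
For an uncompetitive inhibitor, both parameters are divided by α, giving Vmax/α and Km/α: Km,app = 0.124 mM, Vmax,app = 0.430 nmol/s.
v = Vmax,app·[S]/(Km,app + [S]) = 0.430 × 0.982/(0.124 + 0.982) = 0.382 nmol/s.

0.382 nmol/s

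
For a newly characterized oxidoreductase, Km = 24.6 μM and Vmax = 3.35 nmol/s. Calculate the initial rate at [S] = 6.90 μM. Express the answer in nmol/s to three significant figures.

0.734 nmol/s

v = Vmax·[S]/(Km + [S]) = 3.35 × 6.90 / (24.6 + 6.90)
  = 23.12 / 31.50 = 0.734 nmol/s.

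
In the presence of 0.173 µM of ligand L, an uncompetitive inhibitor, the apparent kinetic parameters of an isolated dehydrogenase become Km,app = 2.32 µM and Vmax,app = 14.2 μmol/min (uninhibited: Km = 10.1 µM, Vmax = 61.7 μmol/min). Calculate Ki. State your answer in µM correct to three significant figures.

0.0517 µM

Uncompetitive: Vmax,app = Vmax/α (and Km,app = Km/α) with α = 1 + [I]/Ki.
α = Vmax/Vmax,app = 61.7/14.2 = 4.345.
Since α = 1 + [I]/Ki, [I]/Ki = 4.345 − 1 = 3.345 and Ki = 0.173/3.345 = 0.0517 µM.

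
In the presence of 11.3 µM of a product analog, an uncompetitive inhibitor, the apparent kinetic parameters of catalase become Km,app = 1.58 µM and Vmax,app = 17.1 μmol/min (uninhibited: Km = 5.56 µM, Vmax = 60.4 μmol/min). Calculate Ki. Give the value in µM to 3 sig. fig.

4.46 µM

Uncompetitive: Vmax,app = Vmax/α (and Km,app = Km/α) with α = 1 + [I]/Ki.
α = Vmax/Vmax,app = 60.4/17.1 = 3.532.
Ki = [I]/(α − 1) = 11.3/2.532 = 4.46 µM.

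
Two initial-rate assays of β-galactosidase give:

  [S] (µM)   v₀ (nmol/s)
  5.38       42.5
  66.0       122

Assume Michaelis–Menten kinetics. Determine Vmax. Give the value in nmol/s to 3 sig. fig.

146 nmol/s

From v = Vmax[S]/(Km+[S]), each point gives Vmax = v(Km+[S])/[S].
Equating: 42.5(Km+5.38)/5.38 = 122(Km+66.0)/66.0.
7.900·Km + 42.5 = 1.848·Km + 122, so (7.900 − 1.848)·Km = 122 − 42.5.
Km = 79.50/6.051 = 13.1 µM; then Vmax = 42.5(13.1+5.38)/5.38 = 146 nmol/s.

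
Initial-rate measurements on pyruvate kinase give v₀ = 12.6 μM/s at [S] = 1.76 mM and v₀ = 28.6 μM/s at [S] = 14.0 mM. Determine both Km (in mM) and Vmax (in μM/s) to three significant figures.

Km = 3.13 mM; Vmax = 35.0 μM/s

From v = Vmax[S]/(Km+[S]), each point gives Vmax = v(Km+[S])/[S].
Equating: 12.6(Km+1.76)/1.76 = 28.6(Km+14.0)/14.0.
7.159·Km + 12.6 = 2.043·Km + 28.6, so (7.159 − 2.043)·Km = 28.6 − 12.6.
Km = 16.00/5.116 = 3.13 mM; then Vmax = 12.6(3.13+1.76)/1.76 = 35.0 μM/s.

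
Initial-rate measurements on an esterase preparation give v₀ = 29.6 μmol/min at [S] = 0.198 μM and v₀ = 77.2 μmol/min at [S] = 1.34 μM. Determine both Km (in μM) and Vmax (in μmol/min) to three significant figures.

Km = 0.518 μM; Vmax = 107 μmol/min

In reciprocal form, 1/v = (Km/Vmax)·(1/[S]) + 1/Vmax. The two points give (1/[S], 1/v) = (5.051, 0.03378) and (0.7463, 0.01295).
Slope = (0.03378 − 0.01295)/(5.051 − 0.7463) = 0.004840; intercept = 0.03378 − 0.004840×5.051 = 0.009342.
Vmax = 1/intercept = 107 μmol/min; Km = slope × Vmax = 0.004840 × 107 = 0.518 μM.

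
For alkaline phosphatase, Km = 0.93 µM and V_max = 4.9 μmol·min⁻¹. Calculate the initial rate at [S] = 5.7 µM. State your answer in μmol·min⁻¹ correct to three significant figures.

[S]/(Km+[S]) = 5.7/6.630 = 0.8597, the fractional saturation.
v = 0.8597 × Vmax = 0.8597 × 4.9 = 4.21 μmol·min⁻¹.

4.21 μmol·min⁻¹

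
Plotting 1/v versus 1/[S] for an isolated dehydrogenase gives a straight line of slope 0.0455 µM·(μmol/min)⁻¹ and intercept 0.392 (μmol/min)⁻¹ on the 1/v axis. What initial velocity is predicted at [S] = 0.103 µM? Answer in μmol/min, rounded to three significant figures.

1.20 μmol/min

The y-intercept is 1/Vmax, so Vmax = 1/0.392 = 2.55 μmol/min.
The slope is Km/Vmax, so Km = 0.0455 × 2.55 = 0.116 µM.
Then v = 2.55 × 0.103/(0.116 + 0.103) = 1.20 μmol/min.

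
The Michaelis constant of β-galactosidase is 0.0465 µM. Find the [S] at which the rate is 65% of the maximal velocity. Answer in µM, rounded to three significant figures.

0.0864 µM

v/Vmax = [S]/(Km+[S]) = 0.65, so [S] = Km·0.65/(1 − 0.65) = 0.0465 × 1.857.
[S] = 0.0864 µM.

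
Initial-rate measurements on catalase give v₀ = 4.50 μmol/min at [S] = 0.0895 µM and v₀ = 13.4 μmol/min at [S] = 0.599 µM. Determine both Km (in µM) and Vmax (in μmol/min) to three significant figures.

Km = 0.319 µM; Vmax = 20.5 μmol/min

In reciprocal form, 1/v = (Km/Vmax)·(1/[S]) + 1/Vmax. The two points give (1/[S], 1/v) = (11.17, 0.2222) and (1.669, 0.07463).
Slope = (0.2222 − 0.07463)/(11.17 − 1.669) = 0.01553; intercept = 0.2222 − 0.01553×11.17 = 0.04870.
Vmax = 1/intercept = 20.5 μmol/min; Km = slope × Vmax = 0.01553 × 20.5 = 0.319 µM.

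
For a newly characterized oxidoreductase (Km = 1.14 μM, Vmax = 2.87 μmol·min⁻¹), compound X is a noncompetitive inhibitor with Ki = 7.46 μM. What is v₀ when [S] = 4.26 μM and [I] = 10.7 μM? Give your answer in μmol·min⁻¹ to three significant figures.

0.930 μmol·min⁻¹

α = 1 + [I]/Ki = 1 + 10.7/7.46 = 2.434.
For a noncompetitive inhibitor, Vmax is reduced to Vmax/α while Km is unchanged: Km,app = 1.14 μM, Vmax,app = 1.18 μmol·min⁻¹.
v = Vmax,app·[S]/(Km,app + [S]) = 1.18 × 4.26/(1.14 + 4.26) = 0.930 μmol·min⁻¹.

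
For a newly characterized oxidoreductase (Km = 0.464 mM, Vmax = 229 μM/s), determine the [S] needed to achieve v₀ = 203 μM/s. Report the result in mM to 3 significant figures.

3.62 mM

Rearranging v = Vmax[S]/(Km+[S]) gives [S] = Km·v/(Vmax − v).
[S] = 0.464 × 203 / (229 − 203) = 94.19/26.00 = 3.62 mM.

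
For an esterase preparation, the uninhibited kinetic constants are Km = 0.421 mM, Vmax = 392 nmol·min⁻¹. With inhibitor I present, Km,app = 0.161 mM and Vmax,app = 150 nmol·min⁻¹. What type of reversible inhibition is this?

Both Km and Vmax decrease by the same factor (~2.62-fold) — characteristic of uncompetitive inhibition.

uncompetitive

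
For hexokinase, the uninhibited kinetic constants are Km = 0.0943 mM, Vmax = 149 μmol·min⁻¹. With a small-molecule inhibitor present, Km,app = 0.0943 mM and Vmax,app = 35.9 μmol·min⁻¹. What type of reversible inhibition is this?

Vmax decreases (149 → 35.9 μmol·min⁻¹) while Km is unchanged — pure noncompetitive inhibition.

noncompetitive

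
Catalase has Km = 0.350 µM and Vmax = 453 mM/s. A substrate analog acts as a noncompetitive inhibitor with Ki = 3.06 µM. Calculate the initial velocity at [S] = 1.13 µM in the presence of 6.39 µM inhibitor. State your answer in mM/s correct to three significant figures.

α = 1 + [I]/Ki = 1 + 6.39/3.06 = 3.088.
For a noncompetitive inhibitor, Vmax is reduced to Vmax/α while Km is unchanged: Km,app = 0.350 µM, Vmax,app = 147 mM/s.
v = Vmax,app·[S]/(Km,app + [S]) = 147 × 1.13/(0.350 + 1.13) = 112 mM/s.

112 mM/s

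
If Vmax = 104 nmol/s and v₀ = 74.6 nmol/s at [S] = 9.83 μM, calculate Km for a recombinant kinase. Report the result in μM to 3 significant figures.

From v = Vmax[S]/(Km+[S]), Km = [S](Vmax − v)/v.
Km = 9.83 × (104 − 74.6) / 74.6 = 289.0/74.6 = 3.87 μM.

3.87 μM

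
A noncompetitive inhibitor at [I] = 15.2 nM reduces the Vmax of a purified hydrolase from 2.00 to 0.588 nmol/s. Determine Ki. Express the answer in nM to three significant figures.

Noncompetitive: Vmax,app = Vmax/α with α = 1 + [I]/Ki.
α = Vmax/Vmax,app = 2.00/0.588 = 3.401.
Ki = [I]/(α − 1) = 15.2/2.401 = 6.33 nM.

6.33 nM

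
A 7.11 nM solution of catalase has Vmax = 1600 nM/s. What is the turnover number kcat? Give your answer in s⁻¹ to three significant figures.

kcat = Vmax/[E]total = 1600 nM/s / 7.11 nM = 225 s⁻¹.

225 s⁻¹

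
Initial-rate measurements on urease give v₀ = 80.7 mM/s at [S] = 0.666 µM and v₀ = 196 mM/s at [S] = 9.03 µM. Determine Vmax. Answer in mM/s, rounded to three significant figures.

221 mM/s

From v = Vmax[S]/(Km+[S]), each point gives Vmax = v(Km+[S])/[S].
Equating: 80.7(Km+0.666)/0.666 = 196(Km+9.03)/9.03.
121.2·Km + 80.7 = 21.71·Km + 196, so (121.2 − 21.71)·Km = 196 − 80.7.
Km = 115.3/99.47 = 1.16 µM; then Vmax = 80.7(1.16+0.666)/0.666 = 221 mM/s.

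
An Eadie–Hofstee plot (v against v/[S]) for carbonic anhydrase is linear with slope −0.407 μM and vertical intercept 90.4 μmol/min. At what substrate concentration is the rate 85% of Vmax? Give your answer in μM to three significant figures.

The Eadie–Hofstee slope gives Km = 0.407 μM (slope = −Km).
v/Vmax = [S]/(Km+[S]) = 0.85 ⇒ [S] = Km·0.85/(1−0.85) = 0.407 × 5.667 = 2.31 μM.

2.31 μM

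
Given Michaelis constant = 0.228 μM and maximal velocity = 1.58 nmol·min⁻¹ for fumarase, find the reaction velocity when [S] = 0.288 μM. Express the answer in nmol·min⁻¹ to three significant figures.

[S]/(Km+[S]) = 0.288/0.5160 = 0.5581, the fractional saturation.
v = 0.5581 × Vmax = 0.5581 × 1.58 = 0.882 nmol·min⁻¹.

0.882 nmol·min⁻¹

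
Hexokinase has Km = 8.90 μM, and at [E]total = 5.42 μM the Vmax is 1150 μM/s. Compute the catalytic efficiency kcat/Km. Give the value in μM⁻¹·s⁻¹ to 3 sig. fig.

kcat = Vmax/[E]total = 1150/5.42 = 212 s⁻¹.
kcat/Km = 212/8.90 = 23.8 μM⁻¹·s⁻¹.

23.8 μM⁻¹·s⁻¹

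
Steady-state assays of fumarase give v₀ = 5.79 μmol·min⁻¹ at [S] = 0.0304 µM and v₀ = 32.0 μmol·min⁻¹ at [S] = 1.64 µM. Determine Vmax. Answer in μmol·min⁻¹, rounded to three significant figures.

In reciprocal form, 1/v = (Km/Vmax)·(1/[S]) + 1/Vmax. The two points give (1/[S], 1/v) = (32.89, 0.1727) and (0.6098, 0.03125).
Slope = (0.1727 − 0.03125)/(32.89 − 0.6098) = 0.004382; intercept = 0.1727 − 0.004382×32.89 = 0.02858.
Vmax = 1/intercept = 35.0 μmol·min⁻¹; Km = slope × Vmax = 0.004382 × 35.0 = 0.153 µM.

35.0 μmol·min⁻¹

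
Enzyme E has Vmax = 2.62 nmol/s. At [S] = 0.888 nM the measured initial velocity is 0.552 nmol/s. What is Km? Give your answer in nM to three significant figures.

3.33 nM

From v = Vmax[S]/(Km+[S]), Km = [S](Vmax − v)/v.
Km = 0.888 × (2.62 − 0.552) / 0.552 = 1.836/0.552 = 3.33 nM.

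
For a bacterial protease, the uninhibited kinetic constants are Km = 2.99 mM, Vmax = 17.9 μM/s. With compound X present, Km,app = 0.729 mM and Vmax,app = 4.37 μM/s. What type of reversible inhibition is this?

uncompetitive

Both Km and Vmax decrease by the same factor (~4.10-fold) — characteristic of uncompetitive inhibition.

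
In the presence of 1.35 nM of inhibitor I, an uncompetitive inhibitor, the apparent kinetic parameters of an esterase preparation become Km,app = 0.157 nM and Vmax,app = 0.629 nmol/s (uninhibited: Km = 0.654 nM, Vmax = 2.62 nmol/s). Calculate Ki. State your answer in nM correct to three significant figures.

Uncompetitive: Vmax,app = Vmax/α (and Km,app = Km/α) with α = 1 + [I]/Ki.
α = Vmax/Vmax,app = 2.62/0.629 = 4.165.
Since α = 1 + [I]/Ki, [I]/Ki = 4.165 − 1 = 3.165 and Ki = 1.35/3.165 = 0.426 nM.

0.426 nM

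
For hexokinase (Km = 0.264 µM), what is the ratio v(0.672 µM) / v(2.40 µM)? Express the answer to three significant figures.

0.797

The fractional saturations are [S]/(Km+[S]) = 2.40/2.664 = 0.9009 and 0.672/0.9360 = 0.7179.
v₂/v₁ is just their ratio: 0.7179/0.9009 = 0.797.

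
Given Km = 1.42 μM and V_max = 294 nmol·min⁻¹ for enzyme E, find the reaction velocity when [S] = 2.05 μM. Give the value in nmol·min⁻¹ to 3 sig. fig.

174 nmol·min⁻¹

v = Vmax·[S]/(Km + [S]) = 294 × 2.05 / (1.42 + 2.05)
  = 602.7 / 3.470 = 174 nmol·min⁻¹.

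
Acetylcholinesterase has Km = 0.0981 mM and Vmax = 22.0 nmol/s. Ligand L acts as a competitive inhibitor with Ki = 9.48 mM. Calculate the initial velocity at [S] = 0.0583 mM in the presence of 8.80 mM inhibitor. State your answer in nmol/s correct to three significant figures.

With α = 1 + [I]/Ki = 1 + 8.80/9.48 = 1.928, the competitive rate law is v = Vmax[S] / (αKm + [S]).
v = 22.0×0.0583 / (1.928×0.0981 + 0.0583) = 1.283/0.2475 = 5.18 nmol/s.

5.18 nmol/s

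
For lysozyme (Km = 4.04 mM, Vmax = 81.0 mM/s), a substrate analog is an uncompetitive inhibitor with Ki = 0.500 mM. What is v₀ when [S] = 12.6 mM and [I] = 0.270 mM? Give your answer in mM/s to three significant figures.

43.5 mM/s

α = 1 + [I]/Ki = 1 + 0.270/0.500 = 1.540.
For an uncompetitive inhibitor, both parameters are divided by α, giving Vmax/α and Km/α: Km,app = 2.62 mM, Vmax,app = 52.6 mM/s.
v = Vmax,app·[S]/(Km,app + [S]) = 52.6 × 12.6/(2.62 + 12.6) = 43.5 mM/s.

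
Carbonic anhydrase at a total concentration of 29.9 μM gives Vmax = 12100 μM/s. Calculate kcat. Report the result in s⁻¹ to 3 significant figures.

405 s⁻¹

kcat = Vmax/[E]total = 12100 μM/s / 29.9 μM = 405 s⁻¹.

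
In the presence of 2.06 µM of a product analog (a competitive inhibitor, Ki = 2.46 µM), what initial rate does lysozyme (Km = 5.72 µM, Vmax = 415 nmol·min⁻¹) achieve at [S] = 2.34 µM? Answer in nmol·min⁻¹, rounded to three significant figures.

75.6 nmol·min⁻¹

α = 1 + [I]/Ki = 1 + 2.06/2.46 = 1.837.
For a competitive inhibitor, Vmax is unchanged and the apparent Km becomes α·Km: Km,app = 10.5 µM, Vmax,app = 415 nmol·min⁻¹.
v = Vmax,app·[S]/(Km,app + [S]) = 415 × 2.34/(10.5 + 2.34) = 75.6 nmol·min⁻¹.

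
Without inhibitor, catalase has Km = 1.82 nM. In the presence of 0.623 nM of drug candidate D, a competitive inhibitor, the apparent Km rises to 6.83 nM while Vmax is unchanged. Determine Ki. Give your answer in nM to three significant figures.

0.226 nM

Competitive: Km,app = α·Km with α = 1 + [I]/Ki.
α = Km,app/Km = 6.83/1.82 = 3.753.
Since α = 1 + [I]/Ki, [I]/Ki = 3.753 − 1 = 2.753 and Ki = 0.623/2.753 = 0.226 nM.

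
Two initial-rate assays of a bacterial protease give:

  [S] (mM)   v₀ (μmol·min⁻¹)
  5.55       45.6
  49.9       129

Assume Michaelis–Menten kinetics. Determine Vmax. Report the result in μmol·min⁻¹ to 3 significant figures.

167 μmol·min⁻¹

In reciprocal form, 1/v = (Km/Vmax)·(1/[S]) + 1/Vmax. The two points give (1/[S], 1/v) = (0.1802, 0.02193) and (0.02004, 0.007752).
Slope = (0.02193 − 0.007752)/(0.1802 − 0.02004) = 0.08853; intercept = 0.02193 − 0.08853×0.1802 = 0.005978.
Vmax = 1/intercept = 167 μmol·min⁻¹; Km = slope × Vmax = 0.08853 × 167 = 14.8 mM.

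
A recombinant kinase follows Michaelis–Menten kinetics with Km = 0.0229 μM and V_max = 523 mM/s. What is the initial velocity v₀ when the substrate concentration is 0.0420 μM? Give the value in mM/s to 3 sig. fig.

338 mM/s

v = Vmax·[S]/(Km + [S]) = 523 × 0.0420 / (0.0229 + 0.0420)
  = 21.97 / 0.06490 = 338 mM/s.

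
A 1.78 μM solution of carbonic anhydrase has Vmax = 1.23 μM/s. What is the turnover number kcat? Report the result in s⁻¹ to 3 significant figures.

0.691 s⁻¹

kcat = Vmax/[E]total = 1.23 μM/s / 1.78 μM = 0.691 s⁻¹.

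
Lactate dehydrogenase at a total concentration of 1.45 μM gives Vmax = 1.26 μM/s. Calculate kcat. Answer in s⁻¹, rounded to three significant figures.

0.869 s⁻¹

kcat = Vmax/[E]total = 1.26 μM/s / 1.45 μM = 0.869 s⁻¹.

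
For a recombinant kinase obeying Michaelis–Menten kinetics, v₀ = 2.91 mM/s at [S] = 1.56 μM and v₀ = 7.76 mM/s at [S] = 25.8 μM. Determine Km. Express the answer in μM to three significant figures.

3.10 μM

In reciprocal form, 1/v = (Km/Vmax)·(1/[S]) + 1/Vmax. The two points give (1/[S], 1/v) = (0.6410, 0.3436) and (0.03876, 0.1289).
Slope = (0.3436 − 0.1289)/(0.6410 − 0.03876) = 0.3566; intercept = 0.3436 − 0.3566×0.6410 = 0.1150.
Vmax = 1/intercept = 8.69 mM/s; Km = slope × Vmax = 0.3566 × 8.69 = 3.10 μM.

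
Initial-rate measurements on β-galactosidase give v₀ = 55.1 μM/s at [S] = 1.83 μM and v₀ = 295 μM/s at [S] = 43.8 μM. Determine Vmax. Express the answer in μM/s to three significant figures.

364 μM/s

In reciprocal form, 1/v = (Km/Vmax)·(1/[S]) + 1/Vmax. The two points give (1/[S], 1/v) = (0.5464, 0.01815) and (0.02283, 0.003390).
Slope = (0.01815 − 0.003390)/(0.5464 − 0.02283) = 0.02819; intercept = 0.01815 − 0.02819×0.5464 = 0.002746.
Vmax = 1/intercept = 364 μM/s; Km = slope × Vmax = 0.02819 × 364 = 10.3 μM.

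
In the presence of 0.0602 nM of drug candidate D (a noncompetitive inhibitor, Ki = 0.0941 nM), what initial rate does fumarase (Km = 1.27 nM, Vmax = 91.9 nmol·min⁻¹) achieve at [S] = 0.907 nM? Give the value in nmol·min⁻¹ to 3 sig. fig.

23.4 nmol·min⁻¹

With α = 1 + [I]/Ki = 1 + 0.0602/0.0941 = 1.640, the noncompetitive rate law is v = (Vmax/α)·[S] / (Km + [S]).
v = (91.9/1.640)×0.907 / (1.27 + 0.907) = 50.83/2.177 = 23.4 nmol·min⁻¹.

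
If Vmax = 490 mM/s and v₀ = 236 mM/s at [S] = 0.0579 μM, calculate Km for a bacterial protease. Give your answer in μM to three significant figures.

0.0623 μM

From v = Vmax[S]/(Km+[S]), Km = [S](Vmax − v)/v.
Km = 0.0579 × (490 − 236) / 236 = 14.71/236 = 0.0623 μM.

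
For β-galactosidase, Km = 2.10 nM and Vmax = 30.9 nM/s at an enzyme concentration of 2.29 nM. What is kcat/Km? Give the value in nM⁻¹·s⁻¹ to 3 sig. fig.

kcat = Vmax/[E]total = 30.9/2.29 = 13.5 s⁻¹.
kcat/Km = 13.5/2.10 = 6.43 nM⁻¹·s⁻¹.

6.43 nM⁻¹·s⁻¹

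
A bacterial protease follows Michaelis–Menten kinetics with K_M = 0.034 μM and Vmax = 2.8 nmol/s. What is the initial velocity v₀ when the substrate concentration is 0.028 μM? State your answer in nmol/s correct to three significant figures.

1.26 nmol/s

v = Vmax·[S]/(Km + [S]) = 2.8 × 0.028 / (0.034 + 0.028)
  = 0.07840 / 0.06200 = 1.26 nmol/s.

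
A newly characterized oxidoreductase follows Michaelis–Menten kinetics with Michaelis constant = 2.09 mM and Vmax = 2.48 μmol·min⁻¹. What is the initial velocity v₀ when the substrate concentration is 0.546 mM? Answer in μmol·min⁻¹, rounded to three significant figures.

0.514 μmol·min⁻¹

v = Vmax·[S]/(Km + [S]) = 2.48 × 0.546 / (2.09 + 0.546)
  = 1.354 / 2.636 = 0.514 μmol·min⁻¹.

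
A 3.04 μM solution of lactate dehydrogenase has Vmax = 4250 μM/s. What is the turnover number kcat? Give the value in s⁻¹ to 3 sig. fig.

kcat = Vmax/[E]total = 4250 μM/s / 3.04 μM = 1400 s⁻¹.

1400 s⁻¹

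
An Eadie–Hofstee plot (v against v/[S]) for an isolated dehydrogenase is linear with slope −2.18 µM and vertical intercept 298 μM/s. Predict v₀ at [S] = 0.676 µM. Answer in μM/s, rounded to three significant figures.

70.5 μM/s

In the Eadie–Hofstee form v = Vmax − Km·(v/[S]), the slope is −Km and the intercept is Vmax, so Km = 2.18 µM and Vmax = 298 μM/s.
v = 298 × 0.676/(2.18 + 0.676) = 70.5 μM/s.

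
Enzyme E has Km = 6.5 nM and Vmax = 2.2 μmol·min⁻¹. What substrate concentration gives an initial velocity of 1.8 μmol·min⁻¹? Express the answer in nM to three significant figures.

The required fractional saturation is v/Vmax = 1.8/2.2 = 0.8182.
Then [S]/(Km+[S]) = 0.8182 ⇒ [S] = 6.5 × 0.8182/(1 − 0.8182) = 29.2 nM.

29.2 nM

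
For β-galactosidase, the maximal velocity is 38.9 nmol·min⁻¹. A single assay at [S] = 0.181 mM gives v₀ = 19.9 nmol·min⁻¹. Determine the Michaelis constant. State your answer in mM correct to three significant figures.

v/Vmax = 19.9/38.9 = 0.5116 = [S]/(Km+[S]).
So Km + [S] = [S]/0.5116 = 0.3538 mM, giving Km = 0.3538 − 0.181 = 0.173 mM.

0.173 mM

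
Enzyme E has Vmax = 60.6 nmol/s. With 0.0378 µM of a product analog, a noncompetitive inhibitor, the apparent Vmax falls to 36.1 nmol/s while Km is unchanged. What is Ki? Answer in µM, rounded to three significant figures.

Noncompetitive: Vmax,app = Vmax/α with α = 1 + [I]/Ki.
α = Vmax/Vmax,app = 60.6/36.1 = 1.679.
Ki = [I]/(α − 1) = 0.0378/0.6787 = 0.0557 µM.

0.0557 µM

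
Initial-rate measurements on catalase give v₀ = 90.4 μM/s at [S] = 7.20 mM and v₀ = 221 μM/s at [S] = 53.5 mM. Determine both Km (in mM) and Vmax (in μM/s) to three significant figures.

In reciprocal form, 1/v = (Km/Vmax)·(1/[S]) + 1/Vmax. The two points give (1/[S], 1/v) = (0.1389, 0.01106) and (0.01869, 0.004525).
Slope = (0.01106 − 0.004525)/(0.1389 − 0.01869) = 0.05439; intercept = 0.01106 − 0.05439×0.1389 = 0.003508.
Vmax = 1/intercept = 285 μM/s; Km = slope × Vmax = 0.05439 × 285 = 15.5 mM.

Km = 15.5 mM; Vmax = 285 μM/s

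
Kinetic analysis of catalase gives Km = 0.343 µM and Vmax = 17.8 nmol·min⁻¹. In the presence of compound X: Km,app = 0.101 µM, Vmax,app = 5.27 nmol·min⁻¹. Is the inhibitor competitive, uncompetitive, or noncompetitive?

Both Km and Vmax decrease by the same factor (~3.38-fold) — characteristic of uncompetitive inhibition.

uncompetitive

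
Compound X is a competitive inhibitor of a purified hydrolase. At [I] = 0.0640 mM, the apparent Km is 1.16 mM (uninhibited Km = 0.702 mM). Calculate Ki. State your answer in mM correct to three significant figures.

Competitive: Km,app = α·Km with α = 1 + [I]/Ki.
α = Km,app/Km = 1.16/0.702 = 1.652.
Since α = 1 + [I]/Ki, [I]/Ki = 1.652 − 1 = 0.6524 and Ki = 0.0640/0.6524 = 0.0981 mM.

0.0981 mM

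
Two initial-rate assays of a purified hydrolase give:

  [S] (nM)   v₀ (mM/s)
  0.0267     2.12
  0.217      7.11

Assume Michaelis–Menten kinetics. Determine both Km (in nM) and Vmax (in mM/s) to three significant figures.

In reciprocal form, 1/v = (Km/Vmax)·(1/[S]) + 1/Vmax. The two points give (1/[S], 1/v) = (37.45, 0.4717) and (4.608, 0.1406).
Slope = (0.4717 − 0.1406)/(37.45 − 4.608) = 0.01008; intercept = 0.4717 − 0.01008×37.45 = 0.09420.
Vmax = 1/intercept = 10.6 mM/s; Km = slope × Vmax = 0.01008 × 10.6 = 0.107 nM.

Km = 0.107 nM; Vmax = 10.6 mM/s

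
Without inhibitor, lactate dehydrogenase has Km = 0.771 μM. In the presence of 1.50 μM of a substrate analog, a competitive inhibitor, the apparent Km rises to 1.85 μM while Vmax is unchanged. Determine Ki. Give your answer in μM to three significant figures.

1.07 μM

Competitive: Km,app = α·Km with α = 1 + [I]/Ki.
α = Km,app/Km = 1.85/0.771 = 2.399.
Since α = 1 + [I]/Ki, [I]/Ki = 2.399 − 1 = 1.399 and Ki = 1.50/1.399 = 1.07 μM.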